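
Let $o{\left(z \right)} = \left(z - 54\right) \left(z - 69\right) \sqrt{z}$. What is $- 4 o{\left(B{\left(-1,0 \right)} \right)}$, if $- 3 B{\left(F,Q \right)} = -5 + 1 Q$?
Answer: $- \frac{126856 \sqrt{15}}{27} \approx -18197.0$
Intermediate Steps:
$B{\left(F,Q \right)} = \frac{5}{3} - \frac{Q}{3}$ ($B{\left(F,Q \right)} = - \frac{-5 + 1 Q}{3} = - \frac{-5 + Q}{3} = \frac{5}{3} - \frac{Q}{3}$)
$o{\left(z \right)} = \sqrt{z} \left(-69 + z\right) \left(-54 + z\right)$ ($o{\left(z \right)} = \left(-54 + z\right) \left(-69 + z\right) \sqrt{z} = \left(-69 + z\right) \left(-54 + z\right) \sqrt{z} = \sqrt{z} \left(-69 + z\right) \left(-54 + z\right)$)
$- 4 o{\left(B{\left(-1,0 \right)} \right)} = - 4 \sqrt{\frac{5}{3} - 0} \left(3726 + \left(\frac{5}{3} - 0\right)^{2} - 123 \left(\frac{5}{3} - 0\right)\right) = - 4 \sqrt{\frac{5}{3} + 0} \left(3726 + \left(\frac{5}{3} + 0\right)^{2} - 123 \left(\frac{5}{3} + 0\right)\right) = - 4 \sqrt{\frac{5}{3}} \left(3726 + \left(\frac{5}{3}\right)^{2} - 205\right) = - 4 \frac{\sqrt{15}}{3} \left(3726 + \frac{25}{9} - 205\right) = - 4 \frac{\sqrt{15}}{3} \cdot \frac{31714}{9} = - 4 \frac{31714 \sqrt{15}}{27} = - \frac{126856 \sqrt{15}}{27}$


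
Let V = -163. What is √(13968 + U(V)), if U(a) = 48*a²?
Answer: 8*√20145 ≈ 1135.5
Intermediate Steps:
√(13968 + U(V)) = √(13968 + 48*(-163)²) = √(13968 + 48*26569) = √(13968 + 1275312) = √1289280 = 8*√20145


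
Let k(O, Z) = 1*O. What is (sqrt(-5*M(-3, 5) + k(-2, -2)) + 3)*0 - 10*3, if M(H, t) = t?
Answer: -30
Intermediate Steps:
k(O, Z) = O
(sqrt(-5*M(-3, 5) + k(-2, -2)) + 3)*0 - 10*3 = (sqrt(-5*5 - 2) + 3)*0 - 10*3 = (sqrt(-25 - 2) + 3)*0 - 30 = (sqrt(-27) + 3)*0 - 30 = (3*I*sqrt(3) + 3)*0 - 30 = (3 + 3*I*sqrt(3))*0 - 30 = 0 - 30 = -30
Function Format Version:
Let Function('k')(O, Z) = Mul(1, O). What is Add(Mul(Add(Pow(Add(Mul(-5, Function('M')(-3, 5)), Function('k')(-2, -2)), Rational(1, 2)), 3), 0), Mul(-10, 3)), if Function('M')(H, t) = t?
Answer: -30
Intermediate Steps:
Function('k')(O, Z) = O
Add(Mul(Add(Pow(Add(Mul(-5, Function('M')(-3, 5)), Function('k')(-2, -2)), Rational(1, 2)), 3), 0), Mul(-10, 3)) = Add(Mul(Add(Pow(Add(Mul(-5, 5), -2), Rational(1, 2)), 3), 0), Mul(-10, 3)) = Add(Mul(Add(Pow(Add(-25, -2), Rational(1, 2)), 3), 0), -30) = Add(Mul(Add(Pow(-27, Rational(1, 2)), 3), 0), -30) = Add(Mul(Add(Mul(3, I, Pow(3, Rational(1, 2))), 3), 0), -30) = Add(Mul(Add(3, Mul(3, I, Pow(3, Rational(1, 2)))), 0), -30) = Add(0, -30) = -30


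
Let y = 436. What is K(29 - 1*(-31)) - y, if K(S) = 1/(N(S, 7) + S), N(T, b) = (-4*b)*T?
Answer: -706321/1620 ≈ -436.00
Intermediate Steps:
N(T, b) = -4*T*b
K(S) = -1/(27*S) (K(S) = 1/(-4*S*7 + S) = 1/(-28*S + S) = 1/(-27*S) = -1/(27*S))
K(29 - 1*(-31)) - y = -1/(27*(29 - 1*(-31))) - 1*436 = -1/(27*(29 + 31)) - 436 = -1/27/60 - 436 = -1/27*1/60 - 436 = -1/1620 - 436 = -706321/1620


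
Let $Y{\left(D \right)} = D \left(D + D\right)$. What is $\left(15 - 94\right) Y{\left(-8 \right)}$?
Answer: $-10112$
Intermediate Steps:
$Y{\left(D \right)} = 2 D^{2}$ ($Y{\left(D \right)} = D 2 D = 2 D^{2}$)
$\left(15 - 94\right) Y{\left(-8 \right)} = \left(15 - 94\right) 2 \left(-8\right)^{2} = - 79 \cdot 2 \cdot 64 = \left(-79\right) 128 = -10112$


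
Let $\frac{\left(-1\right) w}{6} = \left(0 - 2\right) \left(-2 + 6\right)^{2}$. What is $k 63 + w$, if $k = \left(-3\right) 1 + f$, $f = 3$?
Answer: $192$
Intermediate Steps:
$k = 0$ ($k = \left(-3\right) 1 + 3 = -3 + 3 = 0$)
$w = 192$ ($w = - 6 \left(0 - 2\right) \left(-2 + 6\right)^{2} = - 6 \left(- 2 \cdot 4^{2}\right) = - 6 \left(\left(-2\right) 16\right) = \left(-6\right) \left(-32\right) = 192$)
$k 63 + w = 0 \cdot 63 + 192 = 0 + 192 = 192$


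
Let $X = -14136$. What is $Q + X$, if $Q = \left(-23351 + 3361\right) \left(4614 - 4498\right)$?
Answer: $-2332976$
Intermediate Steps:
$Q = -2318840$ ($Q = \left(-19990\right) 116 = -2318840$)
$Q + X = -2318840 - 14136 = -2332976$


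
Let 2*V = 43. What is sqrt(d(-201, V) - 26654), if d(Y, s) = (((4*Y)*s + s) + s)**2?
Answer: sqrt(297294395) ≈ 17242.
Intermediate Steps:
V = 43/2 (V = (1/2)*43 = 43/2 ≈ 21.500)
d(Y, s) = (2*s + 4*Y*s)**2 (d(Y, s) = ((4*Y*s + s) + s)**2 = ((s + 4*Y*s) + s)**2 = (2*s + 4*Y*s)**2)
sqrt(d(-201, V) - 26654) = sqrt(4*(43/2)**2*(1 + 2*(-201))**2 - 26654) = sqrt(4*(1849/4)*(1 - 402)**2 - 26654) = sqrt(4*(1849/4)*(-401)**2 - 26654) = sqrt(4*(1849/4)*160801 - 26654) = sqrt(297321049 - 26654) = sqrt(297294395)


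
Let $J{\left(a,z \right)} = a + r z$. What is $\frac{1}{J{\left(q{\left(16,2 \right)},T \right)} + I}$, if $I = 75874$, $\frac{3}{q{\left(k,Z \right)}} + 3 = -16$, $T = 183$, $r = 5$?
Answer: $\frac{19}{1458988} \approx 1.3023 \cdot 10^{-5}$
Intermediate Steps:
$q{\left(k,Z \right)} = - \frac{3}{19}$ ($q{\left(k,Z \right)} = \frac{3}{-3 - 16} = \frac{3}{-19} = 3 \left(- \frac{1}{19}\right) = - \frac{3}{19}$)
$J{\left(a,z \right)} = a + 5 z$
$\frac{1}{J{\left(q{\left(16,2 \right)},T \right)} + I} = \frac{1}{\left(- \frac{3}{19} + 5 \cdot 183\right) + 75874} = \frac{1}{\left(- \frac{3}{19} + 915\right) + 75874} = \frac{1}{\frac{17382}{19} + 75874} = \frac{1}{\frac{1458988}{19}} = \frac{19}{1458988}$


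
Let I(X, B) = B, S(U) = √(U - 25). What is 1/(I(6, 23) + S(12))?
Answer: 23/542 - I*√13/542 ≈ 0.042435 - 0.0066523*I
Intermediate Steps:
S(U) = √(-25 + U)
1/(I(6, 23) + S(12)) = 1/(23 + √(-25 + 12)) = 1/(23 + √(-13)) = 1/(23 + I*√13)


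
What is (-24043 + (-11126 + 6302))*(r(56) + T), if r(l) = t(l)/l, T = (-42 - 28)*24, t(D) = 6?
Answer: 1357817079/28 ≈ 4.8493e+7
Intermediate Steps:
T = -1680 (T = -70*24 = -1680)
r(l) = 6/l
(-24043 + (-11126 + 6302))*(r(56) + T) = (-24043 + (-11126 + 6302))*(6/56 - 1680) = (-24043 - 4824)*(6*(1/56) - 1680) = -28867*(3/28 - 1680) = -28867*(-47037/28) = 1357817079/28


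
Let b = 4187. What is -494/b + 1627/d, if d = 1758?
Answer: 5943797/7360746 ≈ 0.80750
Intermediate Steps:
-494/b + 1627/d = -494/4187 + 1627/1758 = 5943797/7360746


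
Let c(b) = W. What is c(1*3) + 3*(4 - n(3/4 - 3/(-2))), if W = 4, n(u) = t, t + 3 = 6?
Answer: 7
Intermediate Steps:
t = 3 (t = -3 + 6 = 3)
n(u) = 3
c(b) = 4
c(1*3) + 3*(4 - n(3/4 - 3/(-2))) = 4 + 3*(4 - 1*3) = 4 + 3*(4 - 3) = 4 + 3*1 = 4 + 3 = 7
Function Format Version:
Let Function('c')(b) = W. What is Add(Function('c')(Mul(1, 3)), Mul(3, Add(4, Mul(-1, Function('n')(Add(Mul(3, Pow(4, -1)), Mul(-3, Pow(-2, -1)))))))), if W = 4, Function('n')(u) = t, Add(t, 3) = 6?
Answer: 7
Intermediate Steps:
t = 3 (t = Add(-3, 6) = 3)
Function('n')(u) = 3
Function('c')(b) = 4
Add(Function('c')(Mul(1, 3)), Mul(3, Add(4, Mul(-1, Function('n')(Add(Mul(3, Pow(4, -1)), Mul(-3, Pow(-2, -1)))))))) = Add(4, Mul(3, Add(4, Mul(-1, 3)))) = Add(4, Mul(3, Add(4, -3))) = Add(4, Mul(3, 1)) = Add(4, 3) = 7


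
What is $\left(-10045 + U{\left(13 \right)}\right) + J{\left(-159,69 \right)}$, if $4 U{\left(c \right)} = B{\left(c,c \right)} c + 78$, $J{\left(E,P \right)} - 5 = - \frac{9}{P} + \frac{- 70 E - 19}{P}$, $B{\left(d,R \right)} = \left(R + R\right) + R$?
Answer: $- \frac{2686267}{276} \approx -9732.8$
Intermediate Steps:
$B{\left(d,R \right)} = 3 R$ ($B{\left(d,R \right)} = 2 R + R = 3 R$)
$J{\left(E,P \right)} = 5 - \frac{9}{P} + \frac{-19 - 70 E}{P}$ ($J{\left(E,P \right)} = 5 + \left(- \frac{9}{P} + \frac{- 70 E - 19}{P}\right) = 5 + \left(- \frac{9}{P} + \frac{-19 - 70 E}{P}\right) = 5 - \frac{9}{P} + \frac{-19 - 70 E}{P}$)
$U{\left(c \right)} = \frac{39}{2} + \frac{3 c^{2}}{4}$ ($U{\left(c \right)} = \frac{3 c c + 78}{4} = \frac{3 c^{2} + 78}{4} = \frac{78 + 3 c^{2}}{4} = \frac{39}{2} + \frac{3 c^{2}}{4}$)
$\left(-10045 + U{\left(13 \right)}\right) + J{\left(-159,69 \right)} = \left(-10045 + \left(\frac{39}{2} + \frac{3 \cdot 13^{2}}{4}\right)\right) + \frac{-28 - -11130 + 5 \cdot 69}{69} = \left(-10045 + \left(\frac{39}{2} + \frac{3}{4} \cdot 169\right)\right) + \frac{-28 + 11130 + 345}{69} = \left(-10045 + \left(\frac{39}{2} + \frac{507}{4}\right)\right) + \frac{1}{69} \cdot 11447 = \left(-10045 + \frac{585}{4}\right) + \frac{11447}{69} = - \frac{39595}{4} + \frac{11447}{69} = - \frac{2686267}{276}$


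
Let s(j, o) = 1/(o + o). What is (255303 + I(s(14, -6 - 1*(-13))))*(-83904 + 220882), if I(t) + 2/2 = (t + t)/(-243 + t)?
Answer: 118935545493800/3401 ≈ 3.4971e+10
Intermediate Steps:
s(j, o) = 1/(2*o)
I(t) = -1 + 2*t/(-243 + t) (I(t) = -1 + (t + t)/(-243 + t) = -1 + (2*t)/(-243 + t) = -1 + 2*t/(-243 + t))
(255303 + I(s(14, -6 - 1*(-13))))*(-83904 + 220882) = (255303 + (243 + 1/(2*(-6 - 1*(-13))))/(-243 + 1/(2*(-6 - 1*(-13)))))*(-83904 + 220882) = (255303 + (243 + 1/(2*(-6 + 13)))/(-243 + 1/(2*(-6 + 13))))*136978 = (255303 + (243 + (1/2)/7)/(-243 + (1/2)/7))*136978 = (255303 + (243 + (1/2)*(1/7))/(-243 + (1/2)*(1/7)))*136978 = (255303 + (243 + 1/14)/(-243 + 1/14))*136978 = (255303 + (3403/14)/(-3401/14))*136978 = (255303 - 14/3401*3403/14)*136978 = (255303 - 3403/3401)*136978 = (868282100/3401)*136978 = 118935545493800/3401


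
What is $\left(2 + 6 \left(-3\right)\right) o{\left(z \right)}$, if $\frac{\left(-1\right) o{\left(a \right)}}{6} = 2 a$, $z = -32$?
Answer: $-6144$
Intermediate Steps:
$o{\left(a \right)} = - 12 a$ ($o{\left(a \right)} = - 6 \cdot 2 a = - 12 a$)
$\left(2 + 6 \left(-3\right)\right) o{\left(z \right)} = \left(2 + 6 \left(-3\right)\right) \left(\left(-12\right) \left(-32\right)\right) = \left(2 - 18\right) 384 = \left(-16\right) 384 = -6144$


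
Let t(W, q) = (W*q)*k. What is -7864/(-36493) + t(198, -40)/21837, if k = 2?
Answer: -135440984/265632547 ≈ -0.50988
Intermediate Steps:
t(W, q) = 2*W*q (t(W, q) = (W*q)*2 = 2*W*q)
-7864/(-36493) + t(198, -40)/21837 = -7864/(-36493) + (2*198*(-40))/21837 = -7864*(-1/36493) - 15840*1/21837 = 7864/36493 - 5280/7279 = -135440984/265632547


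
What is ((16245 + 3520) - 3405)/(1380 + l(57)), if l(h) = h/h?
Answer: 16360/1381 ≈ 11.846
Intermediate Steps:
l(h) = 1
((16245 + 3520) - 3405)/(1380 + l(57)) = ((16245 + 3520) - 3405)/(1380 + 1) = (19765 - 3405)/1381 = 16360*(1/1381) = 16360/1381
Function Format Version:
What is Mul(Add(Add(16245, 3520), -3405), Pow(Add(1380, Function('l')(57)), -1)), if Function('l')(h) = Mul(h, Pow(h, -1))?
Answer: Rational(16360, 1381) ≈ 11.846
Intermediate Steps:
Function('l')(h) = 1
Mul(Add(Add(16245, 3520), -3405), Pow(Add(1380, Function('l')(57)), -1)) = Mul(Add(Add(16245, 3520), -3405), Pow(Add(1380, 1), -1)) = Mul(Add(19765, -3405), Pow(1381, -1)) = Mul(16360, Rational(1, 1381)) = Rational(16360, 1381)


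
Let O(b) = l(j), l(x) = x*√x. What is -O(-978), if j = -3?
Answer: 3*I*√3 ≈ 5.1962*I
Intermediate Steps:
l(x) = x^(3/2)
O(b) = -3*I*√3 (O(b) = (-3)^(3/2) = -3*I*√3)
-O(-978) = -(-3)*I*√3 = 3*I*√3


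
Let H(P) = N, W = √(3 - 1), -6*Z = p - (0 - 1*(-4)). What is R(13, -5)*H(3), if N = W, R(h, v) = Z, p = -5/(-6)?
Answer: 19*√2/36 ≈ 0.74639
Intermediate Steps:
p = ⅚ (p = -5*(-⅙) = ⅚ ≈ 0.83333)
Z = 19/36 (Z = -(⅚ - (0 - 1*(-4)))/6 = -(⅚ - (0 + 4))/6 = -(⅚ - 1*4)/6 = -(⅚ - 4)/6 = -⅙*(-19/6) = 19/36 ≈ 0.52778)
W = √2 ≈ 1.4142
R(h, v) = 19/36
N = √2 ≈ 1.4142
H(P) = √2
R(13, -5)*H(3) = 19*√2/36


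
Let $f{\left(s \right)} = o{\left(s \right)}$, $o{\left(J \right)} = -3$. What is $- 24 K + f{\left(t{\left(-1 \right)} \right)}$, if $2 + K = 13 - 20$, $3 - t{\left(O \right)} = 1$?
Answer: $213$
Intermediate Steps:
$t{\left(O \right)} = 2$ ($t{\left(O \right)} = 3 - 1 = 2$)
$K = -9$ ($K = -2 + \left(13 - 20\right) = -2 - 7 = -9$)
$f{\left(s \right)} = -3$
$- 24 K + f{\left(t{\left(-1 \right)} \right)} = \left(-24\right) \left(-9\right) - 3 = 216 - 3 = 213$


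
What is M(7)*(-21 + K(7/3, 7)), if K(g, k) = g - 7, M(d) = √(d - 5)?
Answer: -77*√2/3 ≈ -36.298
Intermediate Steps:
M(d) = √(-5 + d)
K(g, k) = -7 + g
M(7)*(-21 + K(7/3, 7)) = √(-5 + 7)*(-21 + (-7 + 7/3)) = √2*(-21 + (-7 + 7*(⅓))) = √2*(-21 + (-7 + 7/3)) = √2*(-21 - 14/3) = √2*(-77/3) = -77*√2/3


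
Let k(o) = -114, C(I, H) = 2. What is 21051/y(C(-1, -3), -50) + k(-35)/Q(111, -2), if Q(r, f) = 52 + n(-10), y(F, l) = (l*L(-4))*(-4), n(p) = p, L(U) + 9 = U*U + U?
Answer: 45319/1400 ≈ 32.371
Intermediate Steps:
L(U) = -9 + U + U² (L(U) = -9 + (U*U + U) = -9 + (U² + U) = -9 + (U + U²) = -9 + U + U²)
y(F, l) = -12*l (y(F, l) = (l*(-9 - 4 + (-4)²))*(-4) = (l*(-9 - 4 + 16))*(-4) = (l*3)*(-4) = (3*l)*(-4) = -12*l)
Q(r, f) = 42 (Q(r, f) = 52 - 10 = 42)
21051/y(C(-1, -3), -50) + k(-35)/Q(111, -2) = 21051/((-12*(-50))) - 114/42 = 21051/600 - 114*1/42 = 21051*(1/600) - 19/7 = 7017/200 - 19/7 = 45319/1400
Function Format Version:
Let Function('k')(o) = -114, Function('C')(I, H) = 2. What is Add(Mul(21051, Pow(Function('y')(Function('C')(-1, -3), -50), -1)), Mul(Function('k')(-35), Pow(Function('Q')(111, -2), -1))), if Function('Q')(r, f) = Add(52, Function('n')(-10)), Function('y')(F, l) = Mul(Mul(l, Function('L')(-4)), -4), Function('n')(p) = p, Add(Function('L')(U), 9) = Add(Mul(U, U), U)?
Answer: Rational(45319, 1400) ≈ 32.371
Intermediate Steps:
Function('L')(U) = Add(-9, U, Pow(U, 2)) (Function('L')(U) = Add(-9, Add(Mul(U, U), U)) = Add(-9, Add(Pow(U, 2), U)) = Add(-9, Add(U, Pow(U, 2))) = Add(-9, U, Pow(U, 2)))
Function('y')(F, l) = Mul(-12, l) (Function('y')(F, l) = Mul(Mul(l, Add(-9, -4, Pow(-4, 2))), -4) = Mul(Mul(l, Add(-9, -4, 16)), -4) = Mul(Mul(l, 3), -4) = Mul(Mul(3, l), -4) = Mul(-12, l))
Function('Q')(r, f) = 42 (Function('Q')(r, f) = Add(52, -10) = 42)
Add(Mul(21051, Pow(Function('y')(Function('C')(-1, -3), -50), -1)), Mul(Function('k')(-35), Pow(Function('Q')(111, -2), -1))) = Add(Mul(21051, Pow(Mul(-12, -50), -1)), Mul(-114, Pow(42, -1))) = Add(Mul(21051, Pow(600, -1)), Mul(-114, Rational(1, 42))) = Add(Mul(21051, Rational(1, 600)), Rational(-19, 7)) = Add(Rational(7017, 200), Rational(-19, 7)) = Rational(45319, 1400)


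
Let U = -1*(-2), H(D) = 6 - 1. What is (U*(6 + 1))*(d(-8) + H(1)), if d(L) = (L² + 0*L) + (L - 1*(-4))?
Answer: 910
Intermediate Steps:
H(D) = 5
U = 2
d(L) = 4 + L + L² (d(L) = (L² + 0) + (L + 4) = L² + (4 + L) = 4 + L + L²)
(U*(6 + 1))*(d(-8) + H(1)) = (2*(6 + 1))*((4 - 8 + (-8)²) + 5) = (2*7)*((4 - 8 + 64) + 5) = 14*(60 + 5) = 14*65 = 910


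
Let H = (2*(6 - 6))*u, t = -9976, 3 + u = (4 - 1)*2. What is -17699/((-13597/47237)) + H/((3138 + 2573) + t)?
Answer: 836047663/13597 ≈ 61488.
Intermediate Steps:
u = 3 (u = -3 + (4 - 1)*2 = -3 + 3*2 = -3 + 6 = 3)
H = 0 (H = (2*(6 - 6))*3 = (2*0)*3 = 0*3 = 0)
-17699/((-13597/47237)) + H/((3138 + 2573) + t) = -17699/((-13597/47237)) + 0/((3138 + 2573) - 9976) = -17699/((-13597*1/47237)) + 0/(5711 - 9976) = -17699/(-13597/47237) + 0/(-4265) = -17699*(-47237/13597) + 0*(-1/4265) = 836047663/13597 + 0 = 836047663/13597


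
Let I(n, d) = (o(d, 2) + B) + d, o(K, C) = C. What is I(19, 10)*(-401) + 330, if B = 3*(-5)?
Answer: 1533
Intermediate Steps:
B = -15
I(n, d) = -13 + d (I(n, d) = (2 - 15) + d = -13 + d)
I(19, 10)*(-401) + 330 = (-13 + 10)*(-401) + 330 = -3*(-401) + 330 = 1203 + 330 = 1533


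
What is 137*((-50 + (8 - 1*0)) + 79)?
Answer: 5069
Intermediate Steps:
137*((-50 + (8 - 1*0)) + 79) = 137*((-50 + (8 + 0)) + 79) = 137*((-50 + 8) + 79) = 137*(-42 + 79) = 137*37 = 5069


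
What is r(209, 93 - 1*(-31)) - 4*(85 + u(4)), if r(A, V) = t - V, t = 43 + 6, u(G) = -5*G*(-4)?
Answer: -735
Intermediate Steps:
u(G) = 20*G
t = 49
r(A, V) = 49 - V
r(209, 93 - 1*(-31)) - 4*(85 + u(4)) = (49 - (93 - 1*(-31))) - 4*(85 + 20*4) = (49 - (93 + 31)) - 4*(85 + 80) = (49 - 1*124) - 4*165 = (49 - 124) - 660 = -75 - 660 = -735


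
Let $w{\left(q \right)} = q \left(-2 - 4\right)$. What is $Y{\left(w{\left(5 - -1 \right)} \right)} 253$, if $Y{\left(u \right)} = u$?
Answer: $-9108$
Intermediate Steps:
$w{\left(q \right)} = - 6 q$ ($w{\left(q \right)} = q \left(-6\right) = - 6 q$)
$Y{\left(w{\left(5 - -1 \right)} \right)} 253 = - 6 \left(5 - -1\right) 253 = - 6 \left(5 + 1\right) 253 = \left(-6\right) 6 \cdot 253 = \left(-36\right) 253 = -9108$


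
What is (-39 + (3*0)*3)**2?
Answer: 1521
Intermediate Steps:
(-39 + (3*0)*3)**2 = (-39 + 0*3)**2 = (-39 + 0)**2 = (-39)**2 = 1521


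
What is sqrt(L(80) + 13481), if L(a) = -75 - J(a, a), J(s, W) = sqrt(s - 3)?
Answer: sqrt(13406 - sqrt(77)) ≈ 115.75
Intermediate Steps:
J(s, W) = sqrt(-3 + s)
L(a) = -75 - sqrt(-3 + a)
sqrt(L(80) + 13481) = sqrt((-75 - sqrt(-3 + 80)) + 13481) = sqrt((-75 - sqrt(77)) + 13481) = sqrt(13406 - sqrt(77))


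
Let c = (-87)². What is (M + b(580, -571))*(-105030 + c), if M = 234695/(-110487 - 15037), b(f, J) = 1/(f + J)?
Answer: 3073472857/17932 ≈ 1.7140e+5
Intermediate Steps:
c = 7569
b(f, J) = 1/(J + f)
M = -234695/125524 (M = 234695/(-125524) = 234695*(-1/125524) = -234695/125524 ≈ -1.8697)
(M + b(580, -571))*(-105030 + c) = (-234695/125524 + 1/(-571 + 580))*(-105030 + 7569) = (-234695/125524 + 1/9)*(-97461) = (-234695/125524 + ⅑)*(-97461) = -1986731/1129716*(-97461) = 3073472857/17932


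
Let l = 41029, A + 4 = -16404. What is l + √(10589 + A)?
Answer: 41029 + 23*I*√11 ≈ 41029.0 + 76.282*I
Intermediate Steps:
A = -16408 (A = -4 - 16404 = -16408)
l + √(10589 + A) = 41029 + √(10589 - 16408) = 41029 + √(-5819) = 41029 + 23*I*√11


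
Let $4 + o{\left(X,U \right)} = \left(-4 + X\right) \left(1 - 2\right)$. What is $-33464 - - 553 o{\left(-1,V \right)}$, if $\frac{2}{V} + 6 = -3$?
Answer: $-32911$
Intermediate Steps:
$V = - \frac{2}{9}$ ($V = \frac{2}{-6 - 3} = \frac{2}{-9} = 2 \left(- \frac{1}{9}\right) = - \frac{2}{9} \approx -0.22222$)
$o{\left(X,U \right)} = - X$ ($o{\left(X,U \right)} = -4 + \left(-4 + X\right) \left(1 - 2\right) = -4 + \left(-4 + X\right) \left(-1\right) = -4 - \left(-4 + X\right) = - X$)
$-33464 - - 553 o{\left(-1,V \right)} = -33464 - - 553 \left(\left(-1\right) \left(-1\right)\right) = -33464 - \left(-553\right) 1 = -33464 - -553 = -33464 + 553 = -32911$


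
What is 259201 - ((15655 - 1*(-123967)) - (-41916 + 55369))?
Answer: 133032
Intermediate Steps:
259201 - ((15655 - 1*(-123967)) - (-41916 + 55369)) = 259201 - ((15655 + 123967) - 1*13453) = 259201 - (139622 - 13453) = 259201 - 1*126169 = 259201 - 126169 = 133032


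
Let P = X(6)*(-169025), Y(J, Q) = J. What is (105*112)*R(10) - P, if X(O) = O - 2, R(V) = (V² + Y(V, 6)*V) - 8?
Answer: 2934020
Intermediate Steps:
R(V) = -8 + 2*V² (R(V) = (V² + V*V) - 8 = (V² + V²) - 8 = 2*V² - 8 = -8 + 2*V²)
X(O) = -2 + O
P = -676100 (P = (-2 + 6)*(-169025) = 4*(-169025) = -676100)
(105*112)*R(10) - P = (105*112)*(-8 + 2*10²) - 1*(-676100) = 11760*(-8 + 2*100) + 676100 = 11760*(-8 + 200) + 676100 = 11760*192 + 676100 = 2257920 + 676100 = 2934020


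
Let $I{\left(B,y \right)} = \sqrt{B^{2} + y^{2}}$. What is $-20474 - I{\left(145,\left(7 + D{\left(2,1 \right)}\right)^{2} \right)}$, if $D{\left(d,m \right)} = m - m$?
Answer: $-20474 - \sqrt{23426} \approx -20627.0$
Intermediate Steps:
$D{\left(d,m \right)} = 0$
$-20474 - I{\left(145,\left(7 + D{\left(2,1 \right)}\right)^{2} \right)} = -20474 - \sqrt{145^{2} + \left(\left(7 + 0\right)^{2}\right)^{2}} = -20474 - \sqrt{21025 + \left(7^{2}\right)^{2}} = -20474 - \sqrt{21025 + 49^{2}} = -20474 - \sqrt{21025 + 2401} = -20474 - \sqrt{23426}$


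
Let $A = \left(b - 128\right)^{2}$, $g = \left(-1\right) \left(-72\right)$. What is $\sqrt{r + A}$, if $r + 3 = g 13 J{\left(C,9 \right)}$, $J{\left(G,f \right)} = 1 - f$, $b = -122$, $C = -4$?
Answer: $\sqrt{55009} \approx 234.54$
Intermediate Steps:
$g = 72$
$A = 62500$ ($A = \left(-122 - 128\right)^{2} = \left(-250\right)^{2} = 62500$)
$r = -7491$ ($r = -3 + 72 \cdot 13 \left(1 - 9\right) = -3 + 936 \left(1 - 9\right) = -3 + 936 \left(-8\right) = -3 - 7488 = -7491$)
$\sqrt{r + A} = \sqrt{-7491 + 62500} = \sqrt{55009}$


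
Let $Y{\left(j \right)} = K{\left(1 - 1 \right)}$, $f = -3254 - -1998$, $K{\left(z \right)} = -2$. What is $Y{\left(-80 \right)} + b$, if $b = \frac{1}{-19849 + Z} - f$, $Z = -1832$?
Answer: $\frac{27187973}{21681} \approx 1254.0$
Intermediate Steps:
$f = -1256$ ($f = -3254 + 1998 = -1256$)
$Y{\left(j \right)} = -2$
$b = \frac{27231335}{21681}$ ($b = \frac{1}{-19849 - 1832} - -1256 = \frac{1}{-21681} + 1256 = - \frac{1}{21681} + 1256 = \frac{27231335}{21681} \approx 1256.0$)
$Y{\left(-80 \right)} + b = -2 + \frac{27231335}{21681} = \frac{27187973}{21681}$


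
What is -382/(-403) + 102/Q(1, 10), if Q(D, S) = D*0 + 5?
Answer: 43016/2015 ≈ 21.348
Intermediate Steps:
Q(D, S) = 5 (Q(D, S) = 0 + 5 = 5)
-382/(-403) + 102/Q(1, 10) = -382/(-403) + 102/5 = -382*(-1/403) + 102*(1/5) = 382/403 + 102/5 = 43016/2015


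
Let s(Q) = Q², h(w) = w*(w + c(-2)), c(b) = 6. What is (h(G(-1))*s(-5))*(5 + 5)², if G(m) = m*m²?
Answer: -12500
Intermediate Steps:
G(m) = m³
h(w) = w*(6 + w) (h(w) = w*(w + 6) = w*(6 + w))
(h(G(-1))*s(-5))*(5 + 5)² = (((-1)³*(6 + (-1)³))*(-5)²)*(5 + 5)² = (-(6 - 1)*25)*10² = (-1*5*25)*100 = -5*25*100 = -125*100 = -12500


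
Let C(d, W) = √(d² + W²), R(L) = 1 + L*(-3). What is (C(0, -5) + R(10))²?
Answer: 576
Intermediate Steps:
R(L) = 1 - 3*L
C(d, W) = √(W² + d²)
(C(0, -5) + R(10))² = (√((-5)² + 0²) + (1 - 3*10))² = (√(25 + 0) + (1 - 30))² = (√25 - 29)² = (5 - 29)² = (-24)² = 576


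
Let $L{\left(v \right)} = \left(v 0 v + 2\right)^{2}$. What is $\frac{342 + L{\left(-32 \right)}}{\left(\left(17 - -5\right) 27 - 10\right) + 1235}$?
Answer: $\frac{346}{1819} \approx 0.19021$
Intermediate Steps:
$L{\left(v \right)} = 4$ ($L{\left(v \right)} = \left(0 v + 2\right)^{2} = \left(0 + 2\right)^{2} = 2^{2} = 4$)
$\frac{342 + L{\left(-32 \right)}}{\left(\left(17 - -5\right) 27 - 10\right) + 1235} = \frac{342 + 4}{\left(\left(17 - -5\right) 27 - 10\right) + 1235} = \frac{346}{\left(\left(17 + 5\right) 27 - 10\right) + 1235} = \frac{346}{\left(22 \cdot 27 - 10\right) + 1235} = \frac{346}{\left(594 - 10\right) + 1235} = \frac{346}{584 + 1235} = \frac{346}{1819}$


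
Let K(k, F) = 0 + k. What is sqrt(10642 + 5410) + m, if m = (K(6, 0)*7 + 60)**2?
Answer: 10404 + 2*sqrt(4013) ≈ 10531.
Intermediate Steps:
K(k, F) = k
m = 10404 (m = (6*7 + 60)**2 = (42 + 60)**2 = 102**2 = 10404)
sqrt(10642 + 5410) + m = sqrt(10642 + 5410) + 10404 = sqrt(16052) + 10404 = 2*sqrt(4013) + 10404 = 10404 + 2*sqrt(4013)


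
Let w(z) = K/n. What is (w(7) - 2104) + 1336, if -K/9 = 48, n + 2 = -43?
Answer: -3792/5 ≈ -758.40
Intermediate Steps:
n = -45 (n = -2 - 43 = -45)
K = -432 (K = -9*48 = -432)
w(z) = 48/5 (w(z) = -432/(-45) = -432*(-1/45) = 48/5)
(w(7) - 2104) + 1336 = (48/5 - 2104) + 1336 = -10472/5 + 1336 = -3792/5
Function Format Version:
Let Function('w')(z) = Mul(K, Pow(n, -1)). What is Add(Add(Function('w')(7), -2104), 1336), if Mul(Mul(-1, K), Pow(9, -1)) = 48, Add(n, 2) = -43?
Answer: Rational(-3792, 5) ≈ -758.40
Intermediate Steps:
n = -45 (n = Add(-2, -43) = -45)
K = -432 (K = Mul(-9, 48) = -432)
Function('w')(z) = Rational(48, 5) (Function('w')(z) = Mul(-432, Pow(-45, -1)) = Mul(-432, Rational(-1, 45)) = Rational(48, 5))
Add(Add(Function('w')(7), -2104), 1336) = Add(Add(Rational(48, 5), -2104), 1336) = Add(Rational(-10472, 5), 1336) = Rational(-3792, 5)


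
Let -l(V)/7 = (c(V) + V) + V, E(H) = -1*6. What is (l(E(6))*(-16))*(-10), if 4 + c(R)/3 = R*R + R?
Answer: -73920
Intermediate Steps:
c(R) = -12 + 3*R + 3*R² (c(R) = -12 + 3*(R*R + R) = -12 + 3*(R² + R) = -12 + 3*(R + R²) = -12 + (3*R + 3*R²) = -12 + 3*R + 3*R²)
E(H) = -6
l(V) = 84 - 35*V - 21*V² (l(V) = -7*(((-12 + 3*V + 3*V²) + V) + V) = -7*((-12 + 3*V² + 4*V) + V) = -7*(-12 + 3*V² + 5*V) = 84 - 35*V - 21*V²)
(l(E(6))*(-16))*(-10) = ((84 - 35*(-6) - 21*(-6)²)*(-16))*(-10) = ((84 + 210 - 21*36)*(-16))*(-10) = ((84 + 210 - 756)*(-16))*(-10) = -462*(-16)*(-10) = 7392*(-10) = -73920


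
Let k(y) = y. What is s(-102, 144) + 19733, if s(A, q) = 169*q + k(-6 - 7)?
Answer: 44056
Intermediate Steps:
s(A, q) = -13 + 169*q (s(A, q) = 169*q + (-6 - 7) = 169*q - 13 = -13 + 169*q)
s(-102, 144) + 19733 = (-13 + 169*144) + 19733 = (-13 + 24336) + 19733 = 24323 + 19733 = 44056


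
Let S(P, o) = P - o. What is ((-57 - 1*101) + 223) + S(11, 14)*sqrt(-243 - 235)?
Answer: 65 - 3*I*sqrt(478) ≈ 65.0 - 65.59*I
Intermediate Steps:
((-57 - 1*101) + 223) + S(11, 14)*sqrt(-243 - 235) = ((-57 - 1*101) + 223) + (11 - 1*14)*sqrt(-243 - 235) = ((-57 - 101) + 223) + (11 - 14)*sqrt(-478) = (-158 + 223) - 3*I*sqrt(478) = 65 - 3*I*sqrt(478)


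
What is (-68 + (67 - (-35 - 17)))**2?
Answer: 2601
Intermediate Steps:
(-68 + (67 - (-35 - 17)))**2 = (-68 + (67 - 1*(-52)))**2 = (-68 + (67 + 52))**2 = (-68 + 119)**2 = 51**2 = 2601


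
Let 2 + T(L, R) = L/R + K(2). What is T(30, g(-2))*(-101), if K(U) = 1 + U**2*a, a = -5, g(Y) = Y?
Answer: 3636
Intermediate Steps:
K(U) = 1 - 5*U**2 (K(U) = 1 + U**2*(-5) = 1 - 5*U**2)
T(L, R) = -21 + L/R (T(L, R) = -2 + (L/R + (1 - 5*2**2)) = -2 + (L/R + (1 - 5*4)) = -2 + (L/R + (1 - 20)) = -2 + (L/R - 19) = -2 + (-19 + L/R) = -21 + L/R)
T(30, g(-2))*(-101) = (-21 + 30/(-2))*(-101) = (-21 + 30*(-1/2))*(-101) = (-21 - 15)*(-101) = -36*(-101) = 3636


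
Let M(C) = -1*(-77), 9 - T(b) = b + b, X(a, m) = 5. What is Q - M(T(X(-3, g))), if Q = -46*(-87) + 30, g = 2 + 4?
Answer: 3955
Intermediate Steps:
g = 6
T(b) = 9 - 2*b (T(b) = 9 - (b + b) = 9 - 2*b)
M(C) = 77
Q = 4032 (Q = 4002 + 30 = 4032)
Q - M(T(X(-3, g))) = 4032 - 1*77 = 4032 - 77 = 3955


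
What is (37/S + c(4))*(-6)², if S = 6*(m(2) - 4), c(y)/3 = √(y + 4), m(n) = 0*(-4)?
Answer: -111/2 + 216*√2 ≈ 249.97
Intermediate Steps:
m(n) = 0
c(y) = 3*√(4 + y) (c(y) = 3*√(y + 4) = 3*√(4 + y))
S = -24 (S = 6*(0 - 4) = 6*(-4) = -24)
(37/S + c(4))*(-6)² = (37/(-24) + 3*√(4 + 4))*(-6)² = (37*(-1/24) + 3*√8)*36 = (-37/24 + 3*(2*√2))*36 = (-37/24 + 6*√2)*36 = -111/2 + 216*√2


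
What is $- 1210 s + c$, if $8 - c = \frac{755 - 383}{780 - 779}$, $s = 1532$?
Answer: $-1854084$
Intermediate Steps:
$c = -364$ ($c = 8 - \frac{755 - 383}{780 - 779} = 8 - \frac{372}{1} = 8 - 372 \cdot 1 = 8 - 372 = -364$)
$- 1210 s + c = \left(-1210\right) 1532 - 364 = -1853720 - 364 = -1854084$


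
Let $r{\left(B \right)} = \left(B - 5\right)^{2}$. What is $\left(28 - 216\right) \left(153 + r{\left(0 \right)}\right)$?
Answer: $-33464$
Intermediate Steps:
$r{\left(B \right)} = \left(-5 + B\right)^{2}$
$\left(28 - 216\right) \left(153 + r{\left(0 \right)}\right) = \left(28 - 216\right) \left(153 + \left(-5 + 0\right)^{2}\right) = - 188 \left(153 + \left(-5\right)^{2}\right) = - 188 \left(153 + 25\right) = \left(-188\right) 178 = -33464$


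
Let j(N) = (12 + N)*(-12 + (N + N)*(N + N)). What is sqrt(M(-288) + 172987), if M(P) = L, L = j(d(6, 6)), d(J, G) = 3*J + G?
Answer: sqrt(255499) ≈ 505.47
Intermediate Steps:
d(J, G) = G + 3*J
j(N) = (-12 + 4*N**2)*(12 + N) (j(N) = (12 + N)*(-12 + (2*N)*(2*N)) = (12 + N)*(-12 + 4*N**2) = (-12 + 4*N**2)*(12 + N))
L = 82512 (L = -144 - 12*(6 + 3*6) + 4*(6 + 3*6)**3 + 48*(6 + 3*6)**2 = -144 - 12*(6 + 18) + 4*(6 + 18)**3 + 48*(6 + 18)**2 = -144 - 12*24 + 4*24**3 + 48*24**2 = -144 - 288 + 4*13824 + 48*576 = -144 - 288 + 55296 + 27648 = 82512)
M(P) = 82512
sqrt(M(-288) + 172987) = sqrt(82512 + 172987) = sqrt(255499)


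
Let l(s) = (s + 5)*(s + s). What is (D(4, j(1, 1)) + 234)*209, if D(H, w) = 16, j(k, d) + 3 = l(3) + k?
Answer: 52250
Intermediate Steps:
l(s) = 2*s*(5 + s) (l(s) = (5 + s)*(2*s) = 2*s*(5 + s))
j(k, d) = 45 + k (j(k, d) = -3 + (2*3*(5 + 3) + k) = -3 + (2*3*8 + k) = -3 + (48 + k) = 45 + k)
(D(4, j(1, 1)) + 234)*209 = (16 + 234)*209 = 250*209 = 52250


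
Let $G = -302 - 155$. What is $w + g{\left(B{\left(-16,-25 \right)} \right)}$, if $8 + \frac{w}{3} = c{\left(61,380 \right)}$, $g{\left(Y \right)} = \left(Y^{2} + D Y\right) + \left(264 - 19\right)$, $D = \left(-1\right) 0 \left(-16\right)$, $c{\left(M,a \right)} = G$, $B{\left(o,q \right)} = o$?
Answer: $-894$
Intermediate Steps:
$G = -457$
$c{\left(M,a \right)} = -457$
$D = 0$ ($D = 0 \left(-16\right) = 0$)
$g{\left(Y \right)} = 245 + Y^{2}$ ($g{\left(Y \right)} = \left(Y^{2} + 0 Y\right) + \left(264 - 19\right) = \left(Y^{2} + 0\right) + 245 = Y^{2} + 245 = 245 + Y^{2}$)
$w = -1395$ ($w = -24 + 3 \left(-457\right) = -24 - 1371 = -1395$)
$w + g{\left(B{\left(-16,-25 \right)} \right)} = -1395 + \left(245 + \left(-16\right)^{2}\right) = -1395 + \left(245 + 256\right) = -1395 + 501 = -894$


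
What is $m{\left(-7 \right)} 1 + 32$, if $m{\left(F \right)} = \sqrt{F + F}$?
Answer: $32 + i \sqrt{14} \approx 32.0 + 3.7417 i$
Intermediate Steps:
$m{\left(F \right)} = \sqrt{2} \sqrt{F}$ ($m{\left(F \right)} = \sqrt{2 F} = \sqrt{2} \sqrt{F}$)
$m{\left(-7 \right)} 1 + 32 = \sqrt{2} \sqrt{-7} \cdot 1 + 32 = \sqrt{2} i \sqrt{7} \cdot 1 + 32 = i \sqrt{14} \cdot 1 + 32 = i \sqrt{14} + 32 = 32 + i \sqrt{14}$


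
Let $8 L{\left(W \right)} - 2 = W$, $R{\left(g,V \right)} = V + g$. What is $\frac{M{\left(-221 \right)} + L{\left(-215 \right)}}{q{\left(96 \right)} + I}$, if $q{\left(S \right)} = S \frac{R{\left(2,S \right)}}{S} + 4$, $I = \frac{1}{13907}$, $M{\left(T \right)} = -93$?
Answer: $- \frac{13308999}{11348120} \approx -1.1728$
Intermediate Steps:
$L{\left(W \right)} = \frac{1}{4} + \frac{W}{8}$
$I = \frac{1}{13907} \approx 7.1906 \cdot 10^{-5}$
$q{\left(S \right)} = 6 + S$ ($q{\left(S \right)} = S \frac{S + 2}{S} + 4 = S \frac{2 + S}{S} + 4 = \left(2 + S\right) + 4 = 6 + S$)
$\frac{M{\left(-221 \right)} + L{\left(-215 \right)}}{q{\left(96 \right)} + I} = \frac{-93 + \left(\frac{1}{4} + \frac{1}{8} \left(-215\right)\right)}{\left(6 + 96\right) + \frac{1}{13907}} = \frac{-93 + \left(\frac{1}{4} - \frac{215}{8}\right)}{102 + \frac{1}{13907}} = \frac{-93 - \frac{213}{8}}{\frac{1418515}{13907}} = \left(- \frac{957}{8}\right) \frac{13907}{1418515} = - \frac{13308999}{11348120}$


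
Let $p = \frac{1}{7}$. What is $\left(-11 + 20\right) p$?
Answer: $\frac{9}{7} \approx 1.2857$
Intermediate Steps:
$p = \frac{1}{7} \approx 0.14286$
$\left(-11 + 20\right) p = \left(-11 + 20\right) \frac{1}{7} = 9 \cdot \frac{1}{7} = \frac{9}{7}$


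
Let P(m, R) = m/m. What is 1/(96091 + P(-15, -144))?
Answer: 1/96092 ≈ 1.0407e-5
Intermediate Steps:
P(m, R) = 1
1/(96091 + P(-15, -144)) = 1/(96091 + 1) = 1/96092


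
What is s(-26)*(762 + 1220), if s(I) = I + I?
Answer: -103064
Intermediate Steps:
s(I) = 2*I
s(-26)*(762 + 1220) = (2*(-26))*(762 + 1220) = -52*1982 = -103064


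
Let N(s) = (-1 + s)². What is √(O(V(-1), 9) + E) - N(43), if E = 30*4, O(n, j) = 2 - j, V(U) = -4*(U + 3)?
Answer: -1764 + √113 ≈ -1753.4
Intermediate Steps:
V(U) = -12 - 4*U (V(U) = -4*(3 + U) = -12 - 4*U)
E = 120
√(O(V(-1), 9) + E) - N(43) = √((2 - 1*9) + 120) - (-1 + 43)² = √((2 - 9) + 120) - 1*42² = √(-7 + 120) - 1*1764 = √113 - 1764 = -1764 + √113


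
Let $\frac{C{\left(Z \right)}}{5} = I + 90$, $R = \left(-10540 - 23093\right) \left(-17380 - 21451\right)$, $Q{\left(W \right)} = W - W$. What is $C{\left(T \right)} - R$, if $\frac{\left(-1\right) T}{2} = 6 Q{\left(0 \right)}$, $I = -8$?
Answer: $-1306002613$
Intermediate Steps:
$Q{\left(W \right)} = 0$
$R = 1306003023$ ($R = \left(-33633\right) \left(-38831\right) = 1306003023$)
$T = 0$ ($T = - 2 \cdot 6 \cdot 0 = \left(-2\right) 0 = 0$)
$C{\left(Z \right)} = 410$ ($C{\left(Z \right)} = 5 \left(-8 + 90\right) = 5 \cdot 82 = 410$)
$C{\left(T \right)} - R = 410 - 1306003023 = -1306002613$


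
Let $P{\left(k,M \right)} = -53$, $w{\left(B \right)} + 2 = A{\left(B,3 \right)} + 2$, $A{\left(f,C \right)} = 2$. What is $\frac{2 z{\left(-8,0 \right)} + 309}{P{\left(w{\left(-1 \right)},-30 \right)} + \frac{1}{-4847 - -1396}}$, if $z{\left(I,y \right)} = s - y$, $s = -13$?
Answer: $- \frac{976633}{182904} \approx -5.3396$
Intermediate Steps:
$z{\left(I,y \right)} = -13 - y$
$w{\left(B \right)} = 2$ ($w{\left(B \right)} = -2 + \left(2 + 2\right) = -2 + 4 = 2$)
$\frac{2 z{\left(-8,0 \right)} + 309}{P{\left(w{\left(-1 \right)},-30 \right)} + \frac{1}{-4847 - -1396}} = \frac{2 \left(-13 - 0\right) + 309}{-53 + \frac{1}{-4847 - -1396}} = \frac{2 \left(-13 + 0\right) + 309}{-53 + \frac{1}{-4847 + \left(-106 + 1502\right)}} = \frac{2 \left(-13\right) + 309}{-53 + \frac{1}{-4847 + 1396}} = \frac{-26 + 309}{-53 + \frac{1}{-3451}} = \frac{283}{-53 - \frac{1}{3451}} = \frac{283}{- \frac{182904}{3451}} = 283 \left(- \frac{3451}{182904}\right) = - \frac{976633}{182904}$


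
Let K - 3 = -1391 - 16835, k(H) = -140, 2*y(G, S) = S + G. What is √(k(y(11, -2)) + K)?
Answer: I*√18363 ≈ 135.51*I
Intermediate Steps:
y(G, S) = G/2 + S/2 (y(G, S) = (S + G)/2 = (G + S)/2 = G/2 + S/2)
K = -18223 (K = 3 + (-1391 - 16835) = 3 - 18226 = -18223)
√(k(y(11, -2)) + K) = √(-140 - 18223) = √(-18363) = I*√18363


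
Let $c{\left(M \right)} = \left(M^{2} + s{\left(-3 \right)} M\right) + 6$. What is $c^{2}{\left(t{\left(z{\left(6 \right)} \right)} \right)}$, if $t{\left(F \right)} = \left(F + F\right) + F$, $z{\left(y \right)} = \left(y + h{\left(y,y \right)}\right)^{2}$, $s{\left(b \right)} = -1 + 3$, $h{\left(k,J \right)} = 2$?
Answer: $1387860516$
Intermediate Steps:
$s{\left(b \right)} = 2$
$z{\left(y \right)} = \left(2 + y\right)^{2}$ ($z{\left(y \right)} = \left(y + 2\right)^{2} = \left(2 + y\right)^{2}$)
$t{\left(F \right)} = 3 F$ ($t{\left(F \right)} = 2 F + F = 3 F$)
$c{\left(M \right)} = 6 + M^{2} + 2 M$ ($c{\left(M \right)} = \left(M^{2} + 2 M\right) + 6 = 6 + M^{2} + 2 M$)
$c^{2}{\left(t{\left(z{\left(6 \right)} \right)} \right)} = \left(6 + \left(3 \left(2 + 6\right)^{2}\right)^{2} + 2 \cdot 3 \left(2 + 6\right)^{2}\right)^{2} = \left(6 + \left(3 \cdot 8^{2}\right)^{2} + 2 \cdot 3 \cdot 8^{2}\right)^{2} = \left(6 + \left(3 \cdot 64\right)^{2} + 2 \cdot 3 \cdot 64\right)^{2} = \left(6 + 192^{2} + 2 \cdot 192\right)^{2} = \left(6 + 36864 + 384\right)^{2} = 37254^{2} = 1387860516$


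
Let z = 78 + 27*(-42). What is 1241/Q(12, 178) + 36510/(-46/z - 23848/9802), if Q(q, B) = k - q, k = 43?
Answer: -2921143139771/191677619 ≈ -15240.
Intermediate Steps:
z = -1056 (z = 78 - 1134 = -1056)
Q(q, B) = 43 - q
1241/Q(12, 178) + 36510/(-46/z - 23848/9802) = 1241/(43 - 1*12) + 36510/(-46/(-1056) - 23848/9802) = 1241/(43 - 12) + 36510/(-46*(-1/1056) - 23848*1/9802) = 1241/31 + 36510/(23/528 - 11924/4901) = 1241*(1/31) + 36510/(-6183149/2587728) = 1241/31 + 36510*(-2587728/6183149) = 1241/31 - 94477949280/6183149 = -2921143139771/191677619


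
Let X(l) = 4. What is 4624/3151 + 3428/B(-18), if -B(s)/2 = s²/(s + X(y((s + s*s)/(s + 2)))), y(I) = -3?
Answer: 19277393/255231 ≈ 75.529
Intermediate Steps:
B(s) = -2*s²/(4 + s) (B(s) = -2*s²/(s + 4) = -2*s²/(4 + s))
4624/3151 + 3428/B(-18) = 4624/3151 + 3428/((-2*(-18)²/(4 - 18))) = 4624*(1/3151) + 3428/((-2*324/(-14))) = 4624/3151 + 3428/((-2*324*(-1/14))) = 4624/3151 + 3428/(324/7) = 4624/3151 + 3428*(7/324) = 4624/3151 + 5999/81 = 19277393/255231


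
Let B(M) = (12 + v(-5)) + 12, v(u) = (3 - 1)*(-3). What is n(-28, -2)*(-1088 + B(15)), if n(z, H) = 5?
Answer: -5350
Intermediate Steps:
v(u) = -6 (v(u) = 2*(-3) = -6)
B(M) = 18 (B(M) = (12 - 6) + 12 = 6 + 12 = 18)
n(-28, -2)*(-1088 + B(15)) = 5*(-1088 + 18) = 5*(-1070) = -5350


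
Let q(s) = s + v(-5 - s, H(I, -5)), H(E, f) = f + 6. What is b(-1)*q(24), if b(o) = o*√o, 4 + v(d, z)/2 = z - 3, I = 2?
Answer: -12*I ≈ -12.0*I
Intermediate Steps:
H(E, f) = 6 + f
v(d, z) = -14 + 2*z (v(d, z) = -8 + 2*(z - 3) = -8 + 2*(-3 + z) = -8 + (-6 + 2*z) = -14 + 2*z)
q(s) = -12 + s (q(s) = s + (-14 + 2*(6 - 5)) = s + (-14 + 2*1) = s + (-14 + 2) = s - 12 = -12 + s)
b(o) = o^(3/2)
b(-1)*q(24) = (-1)^(3/2)*(-12 + 24) = -I*12 = -12*I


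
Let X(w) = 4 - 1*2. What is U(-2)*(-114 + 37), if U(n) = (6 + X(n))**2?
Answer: -4928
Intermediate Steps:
X(w) = 2 (X(w) = 4 - 2 = 2)
U(n) = 64 (U(n) = (6 + 2)**2 = 8**2 = 64)
U(-2)*(-114 + 37) = 64*(-114 + 37) = 64*(-77) = -4928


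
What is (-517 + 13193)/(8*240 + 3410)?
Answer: 6338/2665 ≈ 2.3782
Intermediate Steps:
(-517 + 13193)/(8*240 + 3410) = 12676/(1920 + 3410) = 12676/5330 = 12676*(1/5330) = 6338/2665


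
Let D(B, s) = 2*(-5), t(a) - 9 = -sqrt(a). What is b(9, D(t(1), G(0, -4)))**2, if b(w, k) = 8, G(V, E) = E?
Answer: 64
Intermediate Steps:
t(a) = 9 - sqrt(a)
D(B, s) = -10
b(9, D(t(1), G(0, -4)))**2 = 8**2 = 64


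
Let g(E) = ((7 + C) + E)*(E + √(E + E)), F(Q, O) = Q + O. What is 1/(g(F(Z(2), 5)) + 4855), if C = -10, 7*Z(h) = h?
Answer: 11685863/56875916561 - 784*√518/56875916561 ≈ 0.00020515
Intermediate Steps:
Z(h) = h/7
F(Q, O) = O + Q
g(E) = (-3 + E)*(E + √2*√E) (g(E) = ((7 - 10) + E)*(E + √(E + E)) = (-3 + E)*(E + √(2*E)) = (-3 + E)*(E + √2*√E))
1/(g(F(Z(2), 5)) + 4855) = 1/(((5 + (⅐)*2)² - 3*(5 + (⅐)*2) + √2*(5 + (⅐)*2)^(3/2) - 3*√2*√(5 + (⅐)*2)) + 4855) = 1/(((5 + 2/7)² - 3*(5 + 2/7) + √2*(5 + 2/7)^(3/2) - 3*√2*√(5 + 2/7)) + 4855) = 1/(((37/7)² - 3*37/7 + √2*(37/7)^(3/2) - 3*√2*√(37/7)) + 4855) = 1/((1369/49 - 111/7 + √2*(37*√259/49) - 3*√2*√259/7) + 4855) = 1/((1369/49 - 111/7 + 37*√518/49 - 3*√518/7) + 4855) = 1/((592/49 + 16*√518/49) + 4855) = 1/(238487/49 + 16*√518/49)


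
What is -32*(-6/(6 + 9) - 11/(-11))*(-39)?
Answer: 3744/5 ≈ 748.80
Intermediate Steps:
-32*(-6/(6 + 9) - 11/(-11))*(-39) = -32*(-6/15 - 11*(-1/11))*(-39) = -32*(-6*1/15 + 1)*(-39) = -32*(-⅖ + 1)*(-39) = -32*⅗*(-39) = -96/5*(-39) = 3744/5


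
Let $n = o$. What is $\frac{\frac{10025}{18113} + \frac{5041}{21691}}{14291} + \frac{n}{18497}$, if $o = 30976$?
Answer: $\frac{173929070902517604}{103856546541675041} \approx 1.6747$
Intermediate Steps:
$n = 30976$
$\frac{\frac{10025}{18113} + \frac{5041}{21691}}{14291} + \frac{n}{18497} = \frac{\frac{10025}{18113} + \frac{5041}{21691}}{14291} + \frac{30976}{18497} = \left(10025 \cdot \frac{1}{18113} + 5041 \cdot \frac{1}{21691}\right) \frac{1}{14291} + 30976 \cdot \frac{1}{18497} = \left(\frac{10025}{18113} + \frac{5041}{21691}\right) \frac{1}{14291} + \frac{30976}{18497} = \frac{308759908}{392889083} \cdot \frac{1}{14291} + \frac{30976}{18497} = \frac{308759908}{5614777885153} + \frac{30976}{18497} = \frac{173929070902517604}{103856546541675041}$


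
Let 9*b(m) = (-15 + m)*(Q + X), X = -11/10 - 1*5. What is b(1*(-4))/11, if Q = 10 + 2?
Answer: -1121/990 ≈ -1.1323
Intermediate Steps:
Q = 12
X = -61/10 (X = -11*⅒ - 5 = -11/10 - 5 = -61/10 ≈ -6.1000)
b(m) = -59/6 + 59*m/90 (b(m) = ((-15 + m)*(12 - 61/10))/9 = ((-15 + m)*(59/10))/9 = (-177/2 + 59*m/10)/9 = -59/6 + 59*m/90)
b(1*(-4))/11 = (-59/6 + 59*(1*(-4))/90)/11 = (-59/6 + (59/90)*(-4))*(1/11) = (-59/6 - 118/45)*(1/11) = -1121/90*1/11 = -1121/990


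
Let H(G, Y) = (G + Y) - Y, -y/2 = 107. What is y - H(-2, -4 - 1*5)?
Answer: -212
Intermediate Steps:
y = -214 (y = -2*107 = -214)
H(G, Y) = G
y - H(-2, -4 - 1*5) = -214 - 1*(-2) = -214 + 2 = -212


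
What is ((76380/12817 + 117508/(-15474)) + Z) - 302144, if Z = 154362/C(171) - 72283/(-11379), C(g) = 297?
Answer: -3743822449170265723/12412400031801 ≈ -3.0162e+5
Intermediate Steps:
Z = 197550361/375507 (Z = 154362/297 - 72283/(-11379) = 154362*(1/297) - 72283*(-1/11379) = 51454/99 + 72283/11379 = 197550361/375507 ≈ 526.09)
((76380/12817 + 117508/(-15474)) + Z) - 302144 = ((76380/12817 + 117508/(-15474)) + 197550361/375507) - 302144 = ((76380*(1/12817) + 117508*(-1/15474)) + 197550361/375507) - 302144 = ((76380/12817 - 58754/7737) + 197550361/375507) - 302144 = (-162097958/99165129 + 197550361/375507) - 302144 = 6509746038215621/12412400031801 - 302144 = -3743822449170265723/12412400031801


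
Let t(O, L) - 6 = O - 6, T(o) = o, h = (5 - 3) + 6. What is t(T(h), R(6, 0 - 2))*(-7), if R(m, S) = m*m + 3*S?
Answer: -56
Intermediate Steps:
R(m, S) = m² + 3*S
h = 8 (h = 2 + 6 = 8)
t(O, L) = O (t(O, L) = 6 + (O - 6) = 6 + (-6 + O) = O)
t(T(h), R(6, 0 - 2))*(-7) = 8*(-7) = -56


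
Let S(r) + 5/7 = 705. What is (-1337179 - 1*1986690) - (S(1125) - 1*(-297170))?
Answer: -25352203/7 ≈ -3.6217e+6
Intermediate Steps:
S(r) = 4930/7 (S(r) = -5/7 + 705 = 4930/7)
(-1337179 - 1*1986690) - (S(1125) - 1*(-297170)) = (-1337179 - 1*1986690) - (4930/7 - 1*(-297170)) = (-1337179 - 1986690) - (4930/7 + 297170) = -3323869 - 1*2085120/7 = -3323869 - 2085120/7 = -25352203/7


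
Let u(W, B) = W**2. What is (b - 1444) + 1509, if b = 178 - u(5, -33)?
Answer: 218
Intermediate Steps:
b = 153 (b = 178 - 1*5**2 = 178 - 1*25 = 178 - 25 = 153)
(b - 1444) + 1509 = (153 - 1444) + 1509 = -1291 + 1509 = 218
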